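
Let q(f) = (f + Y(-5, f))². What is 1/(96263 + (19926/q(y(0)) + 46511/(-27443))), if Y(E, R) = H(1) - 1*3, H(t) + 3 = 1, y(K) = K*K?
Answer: 686075/66589304168 ≈ 1.0303e-5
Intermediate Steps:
y(K) = K²
H(t) = -2 (H(t) = -3 + 1 = -2)
Y(E, R) = -5 (Y(E, R) = -2 - 1*3 = -2 - 3 = -5)
q(f) = (-5 + f)² (q(f) = (f - 5)² = (-5 + f)²)
1/(96263 + (19926/q(y(0)) + 46511/(-27443))) = 1/(96263 + (19926/((-5 + 0²)²) + 46511/(-27443))) = 1/(96263 + (19926/((-5 + 0)²) + 46511*(-1/27443))) = 1/(96263 + (19926/((-5)²) - 46511/27443)) = 1/(96263 + (19926/25 - 46511/27443)) = 1/(96263 + 545666443/686075) = 1/(66589304168/686075) = 686075/66589304168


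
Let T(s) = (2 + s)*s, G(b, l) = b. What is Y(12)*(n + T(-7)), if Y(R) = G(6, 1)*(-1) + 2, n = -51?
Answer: 64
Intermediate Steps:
T(s) = s*(2 + s)
Y(R) = -4 (Y(R) = 6*(-1) + 2 = -6 + 2 = -4)
Y(12)*(n + T(-7)) = -4*(-51 - 7*(2 - 7)) = -4*(-51 - 7*(-5)) = -4*(-51 + 35) = -4*(-16) = 64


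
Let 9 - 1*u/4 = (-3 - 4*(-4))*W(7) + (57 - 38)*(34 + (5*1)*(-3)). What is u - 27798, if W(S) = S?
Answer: -29570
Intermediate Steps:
u = -1772 (u = 36 - 4*((-3 - 4*(-4))*7 + (57 - 38)*(34 + (5*1)*(-3))) = 36 - 4*((-3 + 16)*7 + 19*(34 + 5*(-3))) = 36 - 4*(13*7 + 19*(34 - 15)) = 36 - 4*(91 + 19*19) = 36 - 4*(91 + 361) = 36 - 4*452 = 36 - 1808 = -1772)
u - 27798 = -1772 - 27798 = -29570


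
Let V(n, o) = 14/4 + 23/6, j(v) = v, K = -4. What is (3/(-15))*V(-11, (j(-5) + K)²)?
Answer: -22/15 ≈ -1.4667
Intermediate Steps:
V(n, o) = 22/3 (V(n, o) = 14*(¼) + 23*(⅙) = 7/2 + 23/6 = 22/3)
(3/(-15))*V(-11, (j(-5) + K)²) = (3/(-15))*(22/3) = (3*(-1/15))*(22/3) = -⅕*22/3 = -22/15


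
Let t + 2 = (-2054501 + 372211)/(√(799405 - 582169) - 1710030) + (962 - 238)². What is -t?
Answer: -127732811418421853/243683531972 - 841145*√54309/731050595916 ≈ -5.2418e+5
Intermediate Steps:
t = 524174 - 1682290/(-1710030 + 2*√54309) (t = -2 + ((-2054501 + 372211)/(√(799405 - 582169) - 1710030) + (962 - 238)²) = -2 + (-1682290/(√217236 - 1710030) + 724²) = -2 + (-1682290/(2*√54309 - 1710030) + 524176) = -2 + (-1682290/(-1710030 + 2*√54309) + 524176) = -2 + (524176 - 1682290/(-1710030 + 2*√54309)) = 524174 - 1682290/(-1710030 + 2*√54309) ≈ 5.2418e+5)
-t = -(127732811418421853/243683531972 + 841145*√54309/731050595916) = -127732811418421853/243683531972 - 841145*√54309/731050595916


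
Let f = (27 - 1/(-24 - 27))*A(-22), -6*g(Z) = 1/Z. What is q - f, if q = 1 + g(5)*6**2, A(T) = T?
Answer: 151529/255 ≈ 594.23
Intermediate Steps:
g(Z) = -1/(6*Z)
f = -30316/51 (f = (27 - 1/(-24 - 27))*(-22) = (27 - 1/(-51))*(-22) = (27 - 1*(-1/51))*(-22) = (27 + 1/51)*(-22) = (1378/51)*(-22) = -30316/51 ≈ -594.43)
q = -1/5 (q = 1 - 1/6/5*6**2 = 1 - 1/6*1/5*36 = 1 - 1/30*36 = 1 - 6/5 = -1/5 ≈ -0.20000)
q - f = -1/5 - 1*(-30316/51) = -1/5 + 30316/51 = 151529/255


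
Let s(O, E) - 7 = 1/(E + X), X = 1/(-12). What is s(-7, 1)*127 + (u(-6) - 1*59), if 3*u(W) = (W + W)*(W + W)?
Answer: 11182/11 ≈ 1016.5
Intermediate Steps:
X = -1/12 ≈ -0.083333
u(W) = 4*W²/3 (u(W) = ((W + W)*(W + W))/3 = ((2*W)*(2*W))/3 = (4*W²)/3 = 4*W²/3)
s(O, E) = 7 + 1/(-1/12 + E) (s(O, E) = 7 + 1/(E - 1/12) = 7 + 1/(-1/12 + E))
s(-7, 1)*127 + (u(-6) - 1*59) = ((5 + 84*1)/(-1 + 12*1))*127 + ((4/3)*(-6)² - 1*59) = ((5 + 84)/(-1 + 12))*127 + ((4/3)*36 - 59) = (89/11)*127 + (48 - 59) = ((1/11)*89)*127 - 11 = (89/11)*127 - 11 = 11303/11 - 11 = 11182/11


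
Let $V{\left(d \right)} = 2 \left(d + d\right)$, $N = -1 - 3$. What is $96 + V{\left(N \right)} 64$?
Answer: $-928$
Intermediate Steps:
$N = -4$ ($N = -1 - 3 = -4$)
$V{\left(d \right)} = 4 d$ ($V{\left(d \right)} = 2 \cdot 2 d = 4 d$)
$96 + V{\left(N \right)} 64 = 96 + 4 \left(-4\right) 64 = 96 - 1024 = -928$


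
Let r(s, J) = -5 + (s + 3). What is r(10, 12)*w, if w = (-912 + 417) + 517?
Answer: 176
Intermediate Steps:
w = 22 (w = -495 + 517 = 22)
r(s, J) = -2 + s (r(s, J) = -5 + (3 + s) = -2 + s)
r(10, 12)*w = (-2 + 10)*22 = 8*22 = 176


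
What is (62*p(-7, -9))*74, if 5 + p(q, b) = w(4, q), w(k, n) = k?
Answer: -4588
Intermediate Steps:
p(q, b) = -1 (p(q, b) = -5 + 4 = -1)
(62*p(-7, -9))*74 = (62*(-1))*74 = -62*74 = -4588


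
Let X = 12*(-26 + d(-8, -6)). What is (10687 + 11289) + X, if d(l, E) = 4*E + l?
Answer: 21280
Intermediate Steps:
d(l, E) = l + 4*E
X = -696 (X = 12*(-26 + (-8 + 4*(-6))) = 12*(-26 + (-8 - 24)) = 12*(-26 - 32) = 12*(-58) = -696)
(10687 + 11289) + X = (10687 + 11289) - 696 = 21976 - 696 = 21280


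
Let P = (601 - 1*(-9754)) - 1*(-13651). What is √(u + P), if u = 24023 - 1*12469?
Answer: 2*√8890 ≈ 188.57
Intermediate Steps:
P = 24006 (P = (601 + 9754) + 13651 = 10355 + 13651 = 24006)
u = 11554 (u = 24023 - 12469 = 11554)
√(u + P) = √(11554 + 24006) = √35560 = 2*√8890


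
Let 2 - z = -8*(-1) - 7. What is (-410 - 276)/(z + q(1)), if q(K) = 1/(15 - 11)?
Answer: -2744/5 ≈ -548.80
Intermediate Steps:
q(K) = ¼ (q(K) = 1/4 = ¼)
z = 1 (z = 2 - (-8*(-1) - 7) = 2 - (8 - 7) = 2 - 1*1 = 2 - 1 = 1)
(-410 - 276)/(z + q(1)) = (-410 - 276)/(1 + ¼) = -686/5/4 = -686*⅘ = -2744/5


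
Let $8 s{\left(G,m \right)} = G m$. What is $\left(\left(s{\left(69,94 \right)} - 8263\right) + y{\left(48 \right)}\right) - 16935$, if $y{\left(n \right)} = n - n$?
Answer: $- \frac{97549}{4} \approx -24387.0$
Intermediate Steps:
$s{\left(G,m \right)} = \frac{G m}{8}$
$y{\left(n \right)} = 0$
$\left(\left(s{\left(69,94 \right)} - 8263\right) + y{\left(48 \right)}\right) - 16935 = \left(\left(\frac{1}{8} \cdot 69 \cdot 94 - 8263\right) + 0\right) - 16935 = \left(\left(\frac{3243}{4} - 8263\right) + 0\right) - 16935 = \left(- \frac{29809}{4} + 0\right) - 16935 = - \frac{29809}{4} - 16935 = - \frac{97549}{4}$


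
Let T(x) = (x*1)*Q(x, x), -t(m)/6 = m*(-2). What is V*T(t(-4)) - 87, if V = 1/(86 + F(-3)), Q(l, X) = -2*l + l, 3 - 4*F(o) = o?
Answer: -19833/175 ≈ -113.33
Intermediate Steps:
F(o) = ¾ - o/4
Q(l, X) = -l
t(m) = 12*m (t(m) = -6*m*(-2) = -(-12)*m = 12*m)
T(x) = -x² (T(x) = (x*1)*(-x) = x*(-x) = -x²)
V = 2/175 (V = 1/(86 + (¾ - ¼*(-3))) = 1/(86 + (¾ + ¾)) = 1/(86 + 3/2) = 1/(175/2) = 2/175 ≈ 0.011429)
V*T(t(-4)) - 87 = 2*(-(12*(-4))²)/175 - 87 = 2*(-1*(-48)²)/175 - 87 = 2*(-1*2304)/175 - 87 = (2/175)*(-2304) - 87 = -4608/175 - 87 = -19833/175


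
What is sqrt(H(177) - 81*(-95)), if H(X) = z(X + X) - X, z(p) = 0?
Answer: sqrt(7518) ≈ 86.706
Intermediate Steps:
H(X) = -X (H(X) = 0 - X = -X)
sqrt(H(177) - 81*(-95)) = sqrt(-1*177 - 81*(-95)) = sqrt(-177 + 7695) = sqrt(7518)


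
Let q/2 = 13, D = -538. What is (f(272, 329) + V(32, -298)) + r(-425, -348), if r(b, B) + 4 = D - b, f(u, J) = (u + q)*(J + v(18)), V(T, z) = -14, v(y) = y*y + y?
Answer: 199827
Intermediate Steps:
v(y) = y + y**2 (v(y) = y**2 + y = y + y**2)
q = 26 (q = 2*13 = 26)
f(u, J) = (26 + u)*(342 + J) (f(u, J) = (u + 26)*(J + 18*(1 + 18)) = (26 + u)*(J + 18*19) = (26 + u)*(J + 342) = (26 + u)*(342 + J))
r(b, B) = -542 - b (r(b, B) = -4 + (-538 - b) = -542 - b)
(f(272, 329) + V(32, -298)) + r(-425, -348) = ((8892 + 26*329 + 342*272 + 329*272) - 14) + (-542 - 1*(-425)) = ((8892 + 8554 + 93024 + 89488) - 14) + (-542 + 425) = (199958 - 14) - 117 = 199944 - 117 = 199827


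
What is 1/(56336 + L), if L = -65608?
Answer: -1/9272 ≈ -0.00010785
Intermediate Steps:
1/(56336 + L) = 1/(56336 - 65608) = 1/(-9272) = -1/9272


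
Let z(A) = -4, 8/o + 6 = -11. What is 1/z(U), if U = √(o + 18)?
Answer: -¼ ≈ -0.25000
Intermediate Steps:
o = -8/17 (o = 8/(-6 - 11) = 8/(-17) = 8*(-1/17) = -8/17 ≈ -0.47059)
U = √5066/17 (U = √(-8/17 + 18) = √(298/17) = √5066/17 ≈ 4.1868)
1/z(U) = 1/(-4) = -¼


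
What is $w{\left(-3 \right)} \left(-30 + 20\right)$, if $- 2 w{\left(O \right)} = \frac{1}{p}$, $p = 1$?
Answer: $5$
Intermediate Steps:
$w{\left(O \right)} = - \frac{1}{2}$ ($w{\left(O \right)} = - \frac{1}{2 \cdot 1} = \left(- \frac{1}{2}\right) 1 = - \frac{1}{2}$)
$w{\left(-3 \right)} \left(-30 + 20\right) = - \frac{-30 + 20}{2} = \left(- \frac{1}{2}\right) \left(-10\right) = 5$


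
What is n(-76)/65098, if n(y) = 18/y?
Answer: -9/2473724 ≈ -3.6382e-6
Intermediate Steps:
n(-76)/65098 = (18/(-76))/65098 = (18*(-1/76))*(1/65098) = -9/38*1/65098 = -9/2473724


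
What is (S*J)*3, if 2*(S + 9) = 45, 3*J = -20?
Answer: -270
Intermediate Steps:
J = -20/3 (J = (⅓)*(-20) = -20/3 ≈ -6.6667)
S = 27/2 (S = -9 + (½)*45 = -9 + 45/2 = 27/2 ≈ 13.500)
(S*J)*3 = ((27/2)*(-20/3))*3 = -90*3 = -270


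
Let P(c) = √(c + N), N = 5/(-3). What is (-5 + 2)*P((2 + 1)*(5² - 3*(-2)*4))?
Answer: -2*√327 ≈ -36.166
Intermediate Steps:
N = -5/3 (N = 5*(-⅓) = -5/3 ≈ -1.6667)
P(c) = √(-5/3 + c) (P(c) = √(c - 5/3) = √(-5/3 + c))
(-5 + 2)*P((2 + 1)*(5² - 3*(-2)*4)) = (-5 + 2)*(√(-15 + 9*((2 + 1)*(5² - 3*(-2)*4)))/3) = -√(-15 + 9*(3*(25 + 6*4))) = -√(-15 + 9*(3*(25 + 24))) = -√(-15 + 9*(3*49)) = -√(-15 + 9*147) = -√(-15 + 1323) = -√1308 = -2*√327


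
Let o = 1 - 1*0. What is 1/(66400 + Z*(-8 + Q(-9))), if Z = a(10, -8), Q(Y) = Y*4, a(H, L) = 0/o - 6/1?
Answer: 1/66664 ≈ 1.5001e-5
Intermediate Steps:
o = 1 (o = 1 + 0 = 1)
a(H, L) = -6 (a(H, L) = 0/1 - 6/1 = 0*1 - 6*1 = 0 - 6 = -6)
Q(Y) = 4*Y
Z = -6
1/(66400 + Z*(-8 + Q(-9))) = 1/(66400 - 6*(-8 + 4*(-9))) = 1/(66400 - 6*(-8 - 36)) = 1/(66400 - 6*(-44)) = 1/(66400 + 264) = 1/66664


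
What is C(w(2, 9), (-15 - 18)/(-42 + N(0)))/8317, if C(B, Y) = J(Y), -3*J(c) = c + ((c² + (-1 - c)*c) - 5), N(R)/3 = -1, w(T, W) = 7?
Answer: 5/24951 ≈ 0.00020039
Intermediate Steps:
N(R) = -3 (N(R) = 3*(-1) = -3)
J(c) = 5/3 - c/3 - c²/3 - c*(-1 - c)/3 (J(c) = -(c + ((c² + (-1 - c)*c) - 5))/3 = -(c + ((c² + c*(-1 - c)) - 5))/3 = -(c + (-5 + c² + c*(-1 - c)))/3 = -(-5 + c + c² + c*(-1 - c))/3 = 5/3 - c/3 - c²/3 - c*(-1 - c)/3)
C(B, Y) = 5/3
C(w(2, 9), (-15 - 18)/(-42 + N(0)))/8317 = (5/3)/8317 = (5/3)*(1/8317) = 5/24951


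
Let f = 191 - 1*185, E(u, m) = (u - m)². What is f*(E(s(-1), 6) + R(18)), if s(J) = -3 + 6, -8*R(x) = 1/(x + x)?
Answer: 2591/48 ≈ 53.979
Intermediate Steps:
R(x) = -1/(16*x) (R(x) = -1/(8*(x + x)) = -1/(2*x)/8 = -1/(16*x))
s(J) = 3
f = 6 (f = 191 - 185 = 6)
f*(E(s(-1), 6) + R(18)) = 6*((6 - 1*3)² - 1/16/18) = 6*((6 - 3)² - 1/16*1/18) = 6*(3² - 1/288) = 6*(9 - 1/288) = 6*(2591/288) = 2591/48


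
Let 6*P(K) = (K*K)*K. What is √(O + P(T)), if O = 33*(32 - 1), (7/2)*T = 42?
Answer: √1311 ≈ 36.208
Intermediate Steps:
T = 12 (T = (2/7)*42 = 12)
P(K) = K³/6 (P(K) = ((K*K)*K)/6 = (K²*K)/6 = K³/6)
O = 1023 (O = 33*31 = 1023)
√(O + P(T)) = √(1023 + (⅙)*12³) = √(1023 + (⅙)*1728) = √(1023 + 288) = √1311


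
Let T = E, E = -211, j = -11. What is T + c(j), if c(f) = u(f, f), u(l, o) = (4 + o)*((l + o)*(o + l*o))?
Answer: 16729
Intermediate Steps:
T = -211
u(l, o) = (4 + o)*(l + o)*(o + l*o)
c(f) = f*(2*f³ + 8*f + 10*f²) (c(f) = f*(f² + 4*f + 4*f + 4*f² + f*f² + f*f² + 5*f*f) = f*(f² + 4*f + 4*f + 4*f² + f³ + f³ + 5*f²) = f*(2*f³ + 8*f + 10*f²))
T + c(j) = -211 + 2*(-11)²*(4 + (-11)² + 5*(-11)) = -211 + 2*121*(4 + 121 - 55) = -211 + 2*121*70 = -211 + 16940 = 16729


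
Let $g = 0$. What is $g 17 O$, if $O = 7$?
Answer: $0$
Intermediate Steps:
$g 17 O = 0 \cdot 17 \cdot 7 = 0 \cdot 7 = 0$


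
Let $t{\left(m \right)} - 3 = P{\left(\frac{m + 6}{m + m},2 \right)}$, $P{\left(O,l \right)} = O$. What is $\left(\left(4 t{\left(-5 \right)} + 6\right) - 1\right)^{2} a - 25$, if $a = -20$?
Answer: $- \frac{27681}{5} \approx -5536.2$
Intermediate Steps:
$t{\left(m \right)} = 3 + \frac{6 + m}{2 m}$ ($t{\left(m \right)} = 3 + \frac{m + 6}{m + m} = 3 + \frac{6 + m}{2 m}$)
$\left(\left(4 t{\left(-5 \right)} + 6\right) - 1\right)^{2} a - 25 = \left(\left(4 \left(\frac{7}{2} + \frac{3}{-5}\right) + 6\right) - 1\right)^{2} \left(-20\right) - 25 = \left(\left(4 \left(\frac{7}{2} + 3 \left(- \frac{1}{5}\right)\right) + 6\right) - 1\right)^{2} \left(-20\right) - 25 = \left(\left(4 \left(\frac{7}{2} - \frac{3}{5}\right) + 6\right) - 1\right)^{2} \left(-20\right) - 25 = \left(\left(4 \cdot \frac{29}{10} + 6\right) - 1\right)^{2} \left(-20\right) - 25 = \left(\left(\frac{58}{5} + 6\right) - 1\right)^{2} \left(-20\right) - 25 = \left(\frac{88}{5} - 1\right)^{2} \left(-20\right) - 25 = \left(\frac{83}{5}\right)^{2} \left(-20\right) - 25 = \frac{6889}{25} \left(-20\right) - 25 = - \frac{27556}{5} - 25 = - \frac{27681}{5}$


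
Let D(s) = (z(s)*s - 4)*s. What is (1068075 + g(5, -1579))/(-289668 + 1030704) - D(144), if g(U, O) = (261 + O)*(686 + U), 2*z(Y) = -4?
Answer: 31159239065/741036 ≈ 42048.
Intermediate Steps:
z(Y) = -2 (z(Y) = (½)*(-4) = -2)
D(s) = s*(-4 - 2*s) (D(s) = (-2*s - 4)*s = (-4 - 2*s)*s = s*(-4 - 2*s))
(1068075 + g(5, -1579))/(-289668 + 1030704) - D(144) = (1068075 + (179046 + 261*5 + 686*(-1579) - 1579*5))/(-289668 + 1030704) - 2*144*(-2 - 1*144) = (1068075 + (179046 + 1305 - 1083194 - 7895))/741036 - 2*144*(-2 - 144) = (1068075 - 910738)*(1/741036) - 2*144*(-146) = 157337*(1/741036) - 1*(-42048) = 157337/741036 + 42048 = 31159239065/741036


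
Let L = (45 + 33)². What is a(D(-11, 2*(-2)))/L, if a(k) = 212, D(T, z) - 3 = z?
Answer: 53/1521 ≈ 0.034845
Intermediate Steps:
D(T, z) = 3 + z
L = 6084 (L = 78² = 6084)
a(D(-11, 2*(-2)))/L = 212/6084 = 212*(1/6084) = 53/1521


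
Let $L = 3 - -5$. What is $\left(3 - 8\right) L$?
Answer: $-40$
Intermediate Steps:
$L = 8$ ($L = 3 + 5 = 8$)
$\left(3 - 8\right) L = \left(3 - 8\right) 8 = \left(-5\right) 8 = -40$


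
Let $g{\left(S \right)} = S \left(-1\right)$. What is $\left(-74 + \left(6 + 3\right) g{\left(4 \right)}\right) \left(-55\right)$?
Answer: $6050$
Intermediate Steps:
$g{\left(S \right)} = - S$
$\left(-74 + \left(6 + 3\right) g{\left(4 \right)}\right) \left(-55\right) = \left(-74 + \left(6 + 3\right) \left(\left(-1\right) 4\right)\right) \left(-55\right) = \left(-74 + 9 \left(-4\right)\right) \left(-55\right) = \left(-74 - 36\right) \left(-55\right) = \left(-110\right) \left(-55\right) = 6050$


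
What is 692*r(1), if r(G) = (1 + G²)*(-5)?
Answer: -6920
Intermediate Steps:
r(G) = -5 - 5*G²
692*r(1) = 692*(-5 - 5*1²) = 692*(-5 - 5*1) = 692*(-5 - 5) = 692*(-10) = -6920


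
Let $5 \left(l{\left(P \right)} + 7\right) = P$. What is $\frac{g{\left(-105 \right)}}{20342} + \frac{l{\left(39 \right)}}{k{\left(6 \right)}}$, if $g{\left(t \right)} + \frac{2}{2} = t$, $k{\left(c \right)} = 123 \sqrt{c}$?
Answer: $- \frac{53}{10171} + \frac{2 \sqrt{6}}{1845} \approx -0.0025556$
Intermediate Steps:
$g{\left(t \right)} = -1 + t$
$l{\left(P \right)} = -7 + \frac{P}{5}$
$\frac{g{\left(-105 \right)}}{20342} + \frac{l{\left(39 \right)}}{k{\left(6 \right)}} = \frac{-1 - 105}{20342} + \frac{-7 + \frac{1}{5} \cdot 39}{123 \sqrt{6}} = \left(-106\right) \frac{1}{20342} + \left(-7 + \frac{39}{5}\right) \frac{\sqrt{6}}{738} = - \frac{53}{10171} + \frac{4 \frac{\sqrt{6}}{738}}{5} = - \frac{53}{10171} + \frac{2 \sqrt{6}}{1845}$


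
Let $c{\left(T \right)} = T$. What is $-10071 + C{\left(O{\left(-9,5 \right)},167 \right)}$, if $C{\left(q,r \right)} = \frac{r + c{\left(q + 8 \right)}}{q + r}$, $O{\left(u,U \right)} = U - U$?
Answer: $- \frac{1681682}{167} \approx -10070.0$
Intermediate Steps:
$O{\left(u,U \right)} = 0$
$C{\left(q,r \right)} = \frac{8 + q + r}{q + r}$ ($C{\left(q,r \right)} = \frac{r + \left(q + 8\right)}{q + r} = \frac{r + \left(8 + q\right)}{q + r} = \frac{8 + q + r}{q + r}$)
$-10071 + C{\left(O{\left(-9,5 \right)},167 \right)} = -10071 + \frac{8 + 0 + 167}{0 + 167} = -10071 + \frac{1}{167} \cdot 175 = -10071 + \frac{175}{167} = - \frac{1681682}{167}$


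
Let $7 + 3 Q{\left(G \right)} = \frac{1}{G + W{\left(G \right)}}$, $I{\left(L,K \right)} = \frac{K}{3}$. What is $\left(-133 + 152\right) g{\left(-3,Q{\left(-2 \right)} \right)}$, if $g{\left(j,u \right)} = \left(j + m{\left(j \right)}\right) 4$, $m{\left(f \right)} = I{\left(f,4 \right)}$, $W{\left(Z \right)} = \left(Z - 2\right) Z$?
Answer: $- \frac{380}{3} \approx -126.67$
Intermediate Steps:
$W{\left(Z \right)} = Z \left(-2 + Z\right)$ ($W{\left(Z \right)} = \left(-2 + Z\right) Z = Z \left(-2 + Z\right)$)
$I{\left(L,K \right)} = \frac{K}{3}$ ($I{\left(L,K \right)} = K \frac{1}{3} = \frac{K}{3}$)
$m{\left(f \right)} = \frac{4}{3}$ ($m{\left(f \right)} = \frac{1}{3} \cdot 4 = \frac{4}{3}$)
$Q{\left(G \right)} = - \frac{7}{3} + \frac{1}{3 \left(G + G \left(-2 + G\right)\right)}$
$g{\left(j,u \right)} = \frac{16}{3} + 4 j$ ($g{\left(j,u \right)} = \left(j + \frac{4}{3}\right) 4 = \left(\frac{4}{3} + j\right) 4 = \frac{16}{3} + 4 j$)
$\left(-133 + 152\right) g{\left(-3,Q{\left(-2 \right)} \right)} = \left(-133 + 152\right) \left(\frac{16}{3} + 4 \left(-3\right)\right) = 19 \left(\frac{16}{3} - 12\right) = 19 \left(- \frac{20}{3}\right) = - \frac{380}{3}$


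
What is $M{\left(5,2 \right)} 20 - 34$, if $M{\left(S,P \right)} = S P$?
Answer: $166$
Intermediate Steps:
$M{\left(S,P \right)} = P S$
$M{\left(5,2 \right)} 20 - 34 = 2 \cdot 5 \cdot 20 - 34 = 10 \cdot 20 - 34 = 200 - 34 = 166$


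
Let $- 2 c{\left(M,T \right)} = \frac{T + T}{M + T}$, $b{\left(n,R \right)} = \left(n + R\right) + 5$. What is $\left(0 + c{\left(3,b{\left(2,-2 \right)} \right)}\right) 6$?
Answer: $- \frac{15}{4} \approx -3.75$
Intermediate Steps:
$b{\left(n,R \right)} = 5 + R + n$ ($b{\left(n,R \right)} = \left(R + n\right) + 5 = 5 + R + n$)
$c{\left(M,T \right)} = - \frac{T}{M + T}$ ($c{\left(M,T \right)} = - \frac{\left(T + T\right) \frac{1}{M + T}}{2} = - \frac{2 T \frac{1}{M + T}}{2} = - \frac{T}{M + T}$)
$\left(0 + c{\left(3,b{\left(2,-2 \right)} \right)}\right) 6 = \left(0 - \frac{5 - 2 + 2}{3 + \left(5 - 2 + 2\right)}\right) 6 = \left(0 - \frac{5}{3 + 5}\right) 6 = \left(0 - \frac{5}{8}\right) 6 = \left(- \frac{5}{8}\right) 6 = - \frac{15}{4}$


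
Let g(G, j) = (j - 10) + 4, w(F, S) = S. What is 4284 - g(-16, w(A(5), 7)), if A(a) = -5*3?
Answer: 4283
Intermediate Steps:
A(a) = -15
g(G, j) = -6 + j (g(G, j) = (-10 + j) + 4 = -6 + j)
4284 - g(-16, w(A(5), 7)) = 4284 - (-6 + 7) = 4284 - 1*1 = 4284 - 1 = 4283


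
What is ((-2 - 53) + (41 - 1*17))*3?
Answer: -93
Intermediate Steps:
((-2 - 53) + (41 - 1*17))*3 = (-55 + (41 - 17))*3 = (-55 + 24)*3 = -31*3 = -93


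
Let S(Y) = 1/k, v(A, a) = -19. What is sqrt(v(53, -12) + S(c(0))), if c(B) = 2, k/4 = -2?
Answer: 3*I*sqrt(34)/4 ≈ 4.3732*I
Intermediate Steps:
k = -8 (k = 4*(-2) = -8)
S(Y) = -1/8 (S(Y) = 1/(-8) = -1/8)
sqrt(v(53, -12) + S(c(0))) = sqrt(-19 - 1/8) = sqrt(-153/8) = 3*I*sqrt(34)/4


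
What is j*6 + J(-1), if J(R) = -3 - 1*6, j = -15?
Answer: -99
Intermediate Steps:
J(R) = -9 (J(R) = -3 - 6 = -9)
j*6 + J(-1) = -15*6 - 9 = -90 - 9 = -99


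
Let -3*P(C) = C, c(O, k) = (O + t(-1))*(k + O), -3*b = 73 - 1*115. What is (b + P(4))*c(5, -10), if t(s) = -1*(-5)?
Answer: -1900/3 ≈ -633.33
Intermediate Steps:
t(s) = 5
b = 14 (b = -(73 - 1*115)/3 = -(73 - 115)/3 = -1/3*(-42) = 14)
c(O, k) = (5 + O)*(O + k) (c(O, k) = (O + 5)*(k + O) = (5 + O)*(O + k))
P(C) = -C/3
(b + P(4))*c(5, -10) = (14 - 1/3*4)*(5**2 + 5*5 + 5*(-10) + 5*(-10)) = (14 - 4/3)*(25 + 25 - 50 - 50) = (38/3)*(-50) = -1900/3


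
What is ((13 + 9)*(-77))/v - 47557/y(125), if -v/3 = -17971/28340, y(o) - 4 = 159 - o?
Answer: -230960159/107826 ≈ -2142.0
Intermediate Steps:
y(o) = 163 - o (y(o) = 4 + (159 - o) = 163 - o)
v = 53913/28340 (v = -(-53913)/28340 = -3*(-17971/28340) = 53913/28340 ≈ 1.9024)
((13 + 9)*(-77))/v - 47557/y(125) = ((13 + 9)*(-77))/(53913/28340) - 47557/(163 - 1*125) = (22*(-77))*(28340/53913) - 47557/(163 - 125) = -1694*28340/53913 - 47557/38 = -48007960/53913 - 47557*1/38 = -48007960/53913 - 2503/2 = -230960159/107826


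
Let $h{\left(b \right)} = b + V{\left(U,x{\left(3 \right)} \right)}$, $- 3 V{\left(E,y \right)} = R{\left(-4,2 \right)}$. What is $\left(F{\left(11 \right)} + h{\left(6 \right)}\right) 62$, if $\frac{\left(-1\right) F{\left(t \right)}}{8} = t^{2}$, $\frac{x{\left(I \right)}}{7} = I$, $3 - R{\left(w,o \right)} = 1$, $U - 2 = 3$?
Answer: $- \frac{179056}{3} \approx -59685.0$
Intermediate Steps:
$U = 5$ ($U = 2 + 3 = 5$)
$R{\left(w,o \right)} = 2$ ($R{\left(w,o \right)} = 3 - 1 = 2$)
$x{\left(I \right)} = 7 I$
$V{\left(E,y \right)} = - \frac{2}{3}$ ($V{\left(E,y \right)} = \left(- \frac{1}{3}\right) 2 = - \frac{2}{3}$)
$F{\left(t \right)} = - 8 t^{2}$
$h{\left(b \right)} = - \frac{2}{3} + b$ ($h{\left(b \right)} = b - \frac{2}{3} = - \frac{2}{3} + b$)
$\left(F{\left(11 \right)} + h{\left(6 \right)}\right) 62 = \left(- 8 \cdot 11^{2} + \left(- \frac{2}{3} + 6\right)\right) 62 = \left(\left(-8\right) 121 + \frac{16}{3}\right) 62 = \left(-968 + \frac{16}{3}\right) 62 = \left(- \frac{2888}{3}\right) 62 = - \frac{179056}{3}$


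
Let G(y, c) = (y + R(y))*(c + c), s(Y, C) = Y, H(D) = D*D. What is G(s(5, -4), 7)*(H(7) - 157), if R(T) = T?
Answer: -15120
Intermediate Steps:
H(D) = D²
G(y, c) = 4*c*y (G(y, c) = (y + y)*(c + c) = (2*y)*(2*c) = 4*c*y)
G(s(5, -4), 7)*(H(7) - 157) = (4*7*5)*(7² - 157) = 140*(49 - 157) = 140*(-108) = -15120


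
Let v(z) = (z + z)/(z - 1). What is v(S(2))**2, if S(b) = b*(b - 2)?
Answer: 0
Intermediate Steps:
S(b) = b*(-2 + b)
v(z) = 2*z/(-1 + z) (v(z) = (2*z)/(-1 + z) = 2*z/(-1 + z))
v(S(2))**2 = (2*(2*(-2 + 2))/(-1 + 2*(-2 + 2)))**2 = (2*(2*0)/(-1 + 2*0))**2 = (2*0/(-1 + 0))**2 = (2*0/(-1))**2 = (2*0*(-1))**2 = 0**2 = 0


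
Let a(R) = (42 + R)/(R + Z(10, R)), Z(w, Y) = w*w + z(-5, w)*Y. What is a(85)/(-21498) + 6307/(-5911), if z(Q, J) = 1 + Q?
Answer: -21015371633/19696575090 ≈ -1.0670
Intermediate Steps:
Z(w, Y) = w² - 4*Y (Z(w, Y) = w*w + (1 - 5)*Y = w² - 4*Y)
a(R) = (42 + R)/(100 - 3*R) (a(R) = (42 + R)/(R + (10² - 4*R)) = (42 + R)/(R + (100 - 4*R)) = (42 + R)/(100 - 3*R))
a(85)/(-21498) + 6307/(-5911) = ((42 + 85)/(100 - 3*85))/(-21498) + 6307/(-5911) = (127/(100 - 255))*(-1/21498) + 6307*(-1/5911) = (127/(-155))*(-1/21498) - 6307/5911 = -1/155*127*(-1/21498) - 6307/5911 = -127/155*(-1/21498) - 6307/5911 = 127/3332190 - 6307/5911 = -21015371633/19696575090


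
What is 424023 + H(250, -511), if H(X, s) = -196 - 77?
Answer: 423750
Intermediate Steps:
H(X, s) = -273
424023 + H(250, -511) = 424023 - 273 = 423750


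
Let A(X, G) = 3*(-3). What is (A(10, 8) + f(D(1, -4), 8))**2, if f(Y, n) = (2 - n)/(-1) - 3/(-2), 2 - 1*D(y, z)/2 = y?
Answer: 9/4 ≈ 2.2500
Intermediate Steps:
A(X, G) = -9
D(y, z) = 4 - 2*y
f(Y, n) = -1/2 + n (f(Y, n) = (2 - n)*(-1) - 3*(-1/2) = (-2 + n) + 3/2 = -1/2 + n)
(A(10, 8) + f(D(1, -4), 8))**2 = (-9 + (-1/2 + 8))**2 = (-9 + 15/2)**2 = (-3/2)**2 = 9/4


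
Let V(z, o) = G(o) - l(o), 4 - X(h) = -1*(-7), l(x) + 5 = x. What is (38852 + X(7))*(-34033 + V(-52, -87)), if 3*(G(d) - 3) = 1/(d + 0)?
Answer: -344117410331/261 ≈ -1.3185e+9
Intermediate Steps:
l(x) = -5 + x
G(d) = 3 + 1/(3*d) (G(d) = 3 + 1/(3*(d + 0)) = 3 + 1/(3*d))
X(h) = -3 (X(h) = 4 - (-1)*(-7) = 4 - 1*7 = 4 - 7 = -3)
V(z, o) = 8 - o + 1/(3*o) (V(z, o) = (3 + 1/(3*o)) - (-5 + o) = (3 + 1/(3*o)) + (5 - o) = 8 - o + 1/(3*o))
(38852 + X(7))*(-34033 + V(-52, -87)) = (38852 - 3)*(-34033 + (8 - 1*(-87) + (1/3)/(-87))) = 38849*(-34033 + (8 + 87 + (1/3)*(-1/87))) = 38849*(-34033 + (8 + 87 - 1/261)) = 38849*(-34033 + 24794/261) = 38849*(-8857819/261) = -344117410331/261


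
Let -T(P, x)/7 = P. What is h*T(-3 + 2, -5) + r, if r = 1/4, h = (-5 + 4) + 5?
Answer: 113/4 ≈ 28.250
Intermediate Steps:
T(P, x) = -7*P
h = 4 (h = -1 + 5 = 4)
r = 1/4 ≈ 0.25000
h*T(-3 + 2, -5) + r = 4*(-7*(-3 + 2)) + 1/4 = 4*(-7*(-1)) + 1/4 = 4*7 + 1/4 = 28 + 1/4 = 113/4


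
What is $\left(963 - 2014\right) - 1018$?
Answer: $-2069$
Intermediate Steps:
$\left(963 - 2014\right) - 1018 = -1051 - 1018 = -2069$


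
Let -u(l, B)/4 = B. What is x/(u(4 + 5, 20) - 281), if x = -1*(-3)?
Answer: -3/361 ≈ -0.0083102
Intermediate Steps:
u(l, B) = -4*B
x = 3
x/(u(4 + 5, 20) - 281) = 3/(-4*20 - 281) = 3/(-80 - 281) = 3/(-361) = -1/361*3 = -3/361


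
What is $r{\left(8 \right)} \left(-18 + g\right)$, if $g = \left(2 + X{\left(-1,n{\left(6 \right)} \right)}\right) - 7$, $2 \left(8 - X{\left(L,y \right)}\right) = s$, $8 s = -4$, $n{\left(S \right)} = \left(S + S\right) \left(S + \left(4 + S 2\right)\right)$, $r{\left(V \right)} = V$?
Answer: $-118$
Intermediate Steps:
$n{\left(S \right)} = 2 S \left(4 + 3 S\right)$ ($n{\left(S \right)} = 2 S \left(S + \left(4 + 2 S\right)\right) = 2 S \left(4 + 3 S\right)$)
$s = - \frac{1}{2}$ ($s = \frac{1}{8} \left(-4\right) = - \frac{1}{2} \approx -0.5$)
$X{\left(L,y \right)} = \frac{33}{4}$ ($X{\left(L,y \right)} = 8 - - \frac{1}{4} = 8 + \frac{1}{4} = \frac{33}{4}$)
$g = \frac{13}{4}$ ($g = \left(2 + \frac{33}{4}\right) - 7 = \frac{41}{4} - 7 = \frac{13}{4} \approx 3.25$)
$r{\left(8 \right)} \left(-18 + g\right) = 8 \left(-18 + \frac{13}{4}\right) = 8 \left(- \frac{59}{4}\right) = -118$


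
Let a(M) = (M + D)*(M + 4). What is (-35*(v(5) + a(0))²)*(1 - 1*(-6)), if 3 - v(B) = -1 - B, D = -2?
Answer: -245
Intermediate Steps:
v(B) = 4 + B (v(B) = 3 - (-1 - B) = 3 + (1 + B) = 4 + B)
a(M) = (-2 + M)*(4 + M) (a(M) = (M - 2)*(M + 4) = (-2 + M)*(4 + M))
(-35*(v(5) + a(0))²)*(1 - 1*(-6)) = (-35*((4 + 5) + (-8 + 0² + 2*0))²)*(1 - 1*(-6)) = (-35*(9 + (-8 + 0 + 0))²)*(1 + 6) = -35*(9 - 8)²*7 = -35*1²*7 = -35*1*7 = -35*7 = -245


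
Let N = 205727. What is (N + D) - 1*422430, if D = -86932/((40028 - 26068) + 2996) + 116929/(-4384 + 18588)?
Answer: -13047664490969/60210756 ≈ -2.1670e+5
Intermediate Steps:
D = 186966499/60210756 (D = -86932/(13960 + 2996) + 116929/14204 = -86932/16956 + 116929*(1/14204) = -86932*1/16956 + 116929/14204 = -21733/4239 + 116929/14204 = 186966499/60210756 ≈ 3.1052)
(N + D) - 1*422430 = (205727 + 186966499/60210756) - 1*422430 = 12387165166111/60210756 - 422430 = -13047664490969/60210756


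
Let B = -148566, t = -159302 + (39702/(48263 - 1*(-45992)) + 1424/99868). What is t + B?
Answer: -724493836460166/2353264585 ≈ -3.0787e+5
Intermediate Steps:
t = -374878730125056/2353264585 (t = -159302 + (39702/(48263 + 45992) + 1424*(1/99868)) = -159302 + (39702/94255 + 356/24967) = -159302 + 1024794614/2353264585 = -374878730125056/2353264585 ≈ -1.5930e+5)
t + B = -374878730125056/2353264585 - 148566 = -724493836460166/2353264585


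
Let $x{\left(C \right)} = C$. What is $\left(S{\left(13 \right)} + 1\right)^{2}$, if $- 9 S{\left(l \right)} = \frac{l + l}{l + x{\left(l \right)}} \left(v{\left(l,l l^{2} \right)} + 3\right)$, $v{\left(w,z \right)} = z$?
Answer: $\frac{4800481}{81} \approx 59265.0$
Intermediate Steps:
$S{\left(l \right)} = - \frac{1}{3} - \frac{l^{3}}{9}$ ($S{\left(l \right)} = - \frac{\frac{l + l}{l + l} \left(l l^{2} + 3\right)}{9} = - \frac{\frac{2 l}{2 l} \left(l^{3} + 3\right)}{9} = - \frac{2 l \frac{1}{2 l} \left(3 + l^{3}\right)}{9} = - \frac{1 \left(3 + l^{3}\right)}{9} = - \frac{3 + l^{3}}{9} = - \frac{1}{3} - \frac{l^{3}}{9}$)
$\left(S{\left(13 \right)} + 1\right)^{2} = \left(\left(- \frac{1}{3} - \frac{13^{3}}{9}\right) + 1\right)^{2} = \left(\left(- \frac{1}{3} - \frac{2197}{9}\right) + 1\right)^{2} = \left(- \frac{2200}{9} + 1\right)^{2} = \left(- \frac{2191}{9}\right)^{2} = \frac{4800481}{81}$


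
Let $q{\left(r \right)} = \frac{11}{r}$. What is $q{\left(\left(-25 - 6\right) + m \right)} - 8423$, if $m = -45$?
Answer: $- \frac{640159}{76} \approx -8423.1$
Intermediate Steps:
$q{\left(\left(-25 - 6\right) + m \right)} - 8423 = \frac{11}{\left(-25 - 6\right) - 45} - 8423 = \frac{11}{-31 - 45} - 8423 = \frac{11}{-76} - 8423 = 11 \left(- \frac{1}{76}\right) - 8423 = - \frac{11}{76} - 8423 = - \frac{640159}{76}$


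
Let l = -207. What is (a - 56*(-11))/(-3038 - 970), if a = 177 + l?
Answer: -293/2004 ≈ -0.14621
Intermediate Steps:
a = -30 (a = 177 - 207 = -30)
(a - 56*(-11))/(-3038 - 970) = (-30 - 56*(-11))/(-3038 - 970) = (-30 + 616)/(-4008) = 586*(-1/4008) = -293/2004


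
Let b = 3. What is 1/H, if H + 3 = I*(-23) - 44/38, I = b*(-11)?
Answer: 19/14342 ≈ 0.0013248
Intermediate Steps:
I = -33 (I = 3*(-11) = -33)
H = 14342/19 (H = -3 + (-33*(-23) - 44/38) = -3 + (759 - 44*1/38) = -3 + (759 - 22/19) = -3 + 14399/19 = 14342/19 ≈ 754.84)
1/H = 1/(14342/19) = 19/14342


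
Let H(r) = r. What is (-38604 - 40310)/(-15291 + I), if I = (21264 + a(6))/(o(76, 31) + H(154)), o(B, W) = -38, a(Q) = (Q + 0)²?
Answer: 1144253/219057 ≈ 5.2235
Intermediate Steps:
a(Q) = Q²
I = 5325/29 (I = (21264 + 6²)/(-38 + 154) = (21264 + 36)/116 = 21300*(1/116) = 5325/29 ≈ 183.62)
(-38604 - 40310)/(-15291 + I) = (-38604 - 40310)/(-15291 + 5325/29) = -78914/(-438114/29) = -78914*(-29/438114) = 1144253/219057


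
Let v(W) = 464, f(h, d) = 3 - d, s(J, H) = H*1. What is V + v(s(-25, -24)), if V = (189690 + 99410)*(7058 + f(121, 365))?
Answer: 1935814064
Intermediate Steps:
s(J, H) = H
V = 1935813600 (V = (189690 + 99410)*(7058 + (3 - 1*365)) = 289100*(7058 + (3 - 365)) = 289100*(7058 - 362) = 289100*6696 = 1935813600)
V + v(s(-25, -24)) = 1935813600 + 464 = 1935814064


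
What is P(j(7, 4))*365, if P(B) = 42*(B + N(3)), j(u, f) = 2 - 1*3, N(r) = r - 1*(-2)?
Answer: 61320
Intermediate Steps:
N(r) = 2 + r (N(r) = r + 2 = 2 + r)
j(u, f) = -1 (j(u, f) = 2 - 3 = -1)
P(B) = 210 + 42*B (P(B) = 42*(B + (2 + 3)) = 42*(B + 5) = 42*(5 + B) = 210 + 42*B)
P(j(7, 4))*365 = (210 + 42*(-1))*365 = (210 - 42)*365 = 168*365 = 61320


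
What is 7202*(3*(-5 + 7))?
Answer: 43212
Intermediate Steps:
7202*(3*(-5 + 7)) = 7202*(3*2) = 7202*6 = 43212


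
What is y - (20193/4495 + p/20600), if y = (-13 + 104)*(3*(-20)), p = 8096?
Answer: -12650799683/2314925 ≈ -5464.9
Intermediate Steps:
y = -5460 (y = 91*(-60) = -5460)
y - (20193/4495 + p/20600) = -5460 - (20193/4495 + 8096/20600) = -5460 - (20193*(1/4495) + 8096*(1/20600)) = -5460 - (20193/4495 + 1012/2575) = -5460 - 1*11309183/2314925 = -5460 - 11309183/2314925 = -12650799683/2314925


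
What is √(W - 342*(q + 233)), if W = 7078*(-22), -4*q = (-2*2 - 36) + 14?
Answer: 5*I*√9505 ≈ 487.47*I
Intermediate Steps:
q = 13/2 (q = -((-2*2 - 36) + 14)/4 = -((-4 - 36) + 14)/4 = -(-40 + 14)/4 = -¼*(-26) = 13/2 ≈ 6.5000)
W = -155716
√(W - 342*(q + 233)) = √(-155716 - 342*(13/2 + 233)) = √(-155716 - 342*479/2) = √(-155716 - 81909) = √(-237625) = 5*I*√9505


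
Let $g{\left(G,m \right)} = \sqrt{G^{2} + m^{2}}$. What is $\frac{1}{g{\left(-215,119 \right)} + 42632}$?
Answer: $\frac{21316}{908713519} - \frac{\sqrt{60386}}{1817427038} \approx 2.3322 \cdot 10^{-5}$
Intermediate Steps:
$\frac{1}{g{\left(-215,119 \right)} + 42632} = \frac{1}{\sqrt{\left(-215\right)^{2} + 119^{2}} + 42632} = \frac{1}{\sqrt{46225 + 14161} + 42632} = \frac{1}{\sqrt{60386} + 42632} = \frac{1}{42632 + \sqrt{60386}}$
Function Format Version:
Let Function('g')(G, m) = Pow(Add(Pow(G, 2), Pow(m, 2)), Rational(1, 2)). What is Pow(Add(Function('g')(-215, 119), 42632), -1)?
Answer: Add(Rational(21316, 908713519), Mul(Rational(-1, 1817427038), Pow(60386, Rational(1, 2)))) ≈ 2.3322e-5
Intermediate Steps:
Pow(Add(Function('g')(-215, 119), 42632), -1) = Pow(Add(Pow(Add(Pow(-215, 2), Pow(119, 2)), Rational(1, 2)), 42632), -1) = Pow(Add(Pow(Add(46225, 14161), Rational(1, 2)), 42632), -1) = Pow(Add(Pow(60386, Rational(1, 2)), 42632), -1) = Pow(Add(42632, Pow(60386, Rational(1, 2))), -1)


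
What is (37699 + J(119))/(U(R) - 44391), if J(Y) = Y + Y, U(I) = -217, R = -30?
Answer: -37937/44608 ≈ -0.85045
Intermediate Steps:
J(Y) = 2*Y
(37699 + J(119))/(U(R) - 44391) = (37699 + 2*119)/(-217 - 44391) = (37699 + 238)/(-44608) = 37937*(-1/44608) = -37937/44608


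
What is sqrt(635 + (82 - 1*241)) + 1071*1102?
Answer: 1180242 + 2*sqrt(119) ≈ 1.1803e+6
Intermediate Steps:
sqrt(635 + (82 - 1*241)) + 1071*1102 = sqrt(635 + (82 - 241)) + 1180242 = sqrt(635 - 159) + 1180242 = sqrt(476) + 1180242 = 2*sqrt(119) + 1180242 = 1180242 + 2*sqrt(119)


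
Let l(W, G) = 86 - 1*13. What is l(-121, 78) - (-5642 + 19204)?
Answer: -13489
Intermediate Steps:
l(W, G) = 73 (l(W, G) = 86 - 13 = 73)
l(-121, 78) - (-5642 + 19204) = 73 - (-5642 + 19204) = 73 - 1*13562 = 73 - 13562 = -13489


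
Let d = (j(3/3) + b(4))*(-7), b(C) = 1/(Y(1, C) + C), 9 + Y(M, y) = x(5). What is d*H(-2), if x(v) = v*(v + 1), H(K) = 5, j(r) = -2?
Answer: 343/5 ≈ 68.600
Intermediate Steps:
x(v) = v*(1 + v)
Y(M, y) = 21 (Y(M, y) = -9 + 5*(1 + 5) = -9 + 5*6 = -9 + 30 = 21)
b(C) = 1/(21 + C)
d = 343/25 (d = (-2 + 1/(21 + 4))*(-7) = (-2 + 1/25)*(-7) = -49/25*(-7) = 343/25 ≈ 13.720)
d*H(-2) = (343/25)*5 = 343/5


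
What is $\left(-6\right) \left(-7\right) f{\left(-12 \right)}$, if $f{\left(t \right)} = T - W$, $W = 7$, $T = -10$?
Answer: $-714$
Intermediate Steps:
$f{\left(t \right)} = -17$ ($f{\left(t \right)} = -10 - 7 = -17$)
$\left(-6\right) \left(-7\right) f{\left(-12 \right)} = \left(-6\right) \left(-7\right) \left(-17\right) = 42 \left(-17\right) = -714$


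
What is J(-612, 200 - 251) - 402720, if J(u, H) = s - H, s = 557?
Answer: -402112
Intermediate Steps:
J(u, H) = 557 - H
J(-612, 200 - 251) - 402720 = (557 - (200 - 251)) - 402720 = (557 - 1*(-51)) - 402720 = (557 + 51) - 402720 = 608 - 402720 = -402112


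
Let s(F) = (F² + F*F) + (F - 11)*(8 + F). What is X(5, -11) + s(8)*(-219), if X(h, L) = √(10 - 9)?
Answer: -17519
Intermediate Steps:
X(h, L) = 1 (X(h, L) = √1 = 1)
s(F) = 2*F² + (-11 + F)*(8 + F) (s(F) = (F² + F²) + (-11 + F)*(8 + F) = 2*F² + (-11 + F)*(8 + F))
X(5, -11) + s(8)*(-219) = 1 + (-88 - 3*8 + 3*8²)*(-219) = 1 + (-88 - 24 + 3*64)*(-219) = 1 + (-88 - 24 + 192)*(-219) = 1 + 80*(-219) = 1 - 17520 = -17519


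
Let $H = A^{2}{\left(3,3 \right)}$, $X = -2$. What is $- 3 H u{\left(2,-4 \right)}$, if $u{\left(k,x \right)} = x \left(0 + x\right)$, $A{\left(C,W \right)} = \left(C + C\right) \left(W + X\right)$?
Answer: $-1728$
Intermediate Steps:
$A{\left(C,W \right)} = 2 C \left(-2 + W\right)$ ($A{\left(C,W \right)} = \left(C + C\right) \left(W - 2\right) = 2 C \left(-2 + W\right)$)
$u{\left(k,x \right)} = x^{2}$ ($u{\left(k,x \right)} = x x = x^{2}$)
$H = 36$ ($H = \left(2 \cdot 3 \left(-2 + 3\right)\right)^{2} = \left(2 \cdot 3 \cdot 1\right)^{2} = 6^{2} = 36$)
$- 3 H u{\left(2,-4 \right)} = \left(-3\right) 36 \left(-4\right)^{2} = \left(-108\right) 16 = -1728$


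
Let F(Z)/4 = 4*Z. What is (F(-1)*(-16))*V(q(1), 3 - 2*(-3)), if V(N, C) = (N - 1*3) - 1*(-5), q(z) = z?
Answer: 768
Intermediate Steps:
F(Z) = 16*Z (F(Z) = 4*(4*Z) = 16*Z)
V(N, C) = 2 + N (V(N, C) = (N - 3) + 5 = (-3 + N) + 5 = 2 + N)
(F(-1)*(-16))*V(q(1), 3 - 2*(-3)) = ((16*(-1))*(-16))*(2 + 1) = -16*(-16)*3 = 256*3 = 768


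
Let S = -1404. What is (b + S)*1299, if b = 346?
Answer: -1374342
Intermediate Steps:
(b + S)*1299 = (346 - 1404)*1299 = -1058*1299 = -1374342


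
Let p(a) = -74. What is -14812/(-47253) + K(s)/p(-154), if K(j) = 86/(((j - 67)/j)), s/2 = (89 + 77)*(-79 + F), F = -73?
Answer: -74843530492/88346429691 ≈ -0.84716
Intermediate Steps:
s = -50464 (s = 2*((89 + 77)*(-79 - 73)) = 2*(166*(-152)) = 2*(-25232) = -50464)
K(j) = 86*j/(-67 + j) (K(j) = 86/(((-67 + j)/j)) = 86*(j/(-67 + j)) = 86*j/(-67 + j))
-14812/(-47253) + K(s)/p(-154) = -14812/(-47253) + (86*(-50464)/(-67 - 50464))/(-74) = -14812*(-1/47253) + (86*(-50464)/(-50531))*(-1/74) = 14812/47253 + (86*(-50464)*(-1/50531))*(-1/74) = 14812/47253 + (4339904/50531)*(-1/74) = 14812/47253 - 2169952/1869647 = -74843530492/88346429691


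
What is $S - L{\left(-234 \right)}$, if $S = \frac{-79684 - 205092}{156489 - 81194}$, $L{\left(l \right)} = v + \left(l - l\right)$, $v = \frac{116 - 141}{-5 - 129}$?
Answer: $- \frac{40042359}{10089530} \approx -3.9687$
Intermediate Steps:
$v = \frac{25}{134}$ ($v = - \frac{25}{-134} = \left(-25\right) \left(- \frac{1}{134}\right) = \frac{25}{134} \approx 0.18657$)
$L{\left(l \right)} = \frac{25}{134}$ ($L{\left(l \right)} = \frac{25}{134} + \left(l - l\right) = \frac{25}{134} + 0 = \frac{25}{134}$)
$S = - \frac{284776}{75295} \approx -3.7821$
$S - L{\left(-234 \right)} = - \frac{284776}{75295} - \frac{25}{134} = - \frac{40042359}{10089530}$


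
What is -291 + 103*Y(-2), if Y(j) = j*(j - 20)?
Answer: 4241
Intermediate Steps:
Y(j) = j*(-20 + j)
-291 + 103*Y(-2) = -291 + 103*(-2*(-20 - 2)) = -291 + 103*(-2*(-22)) = -291 + 103*44 = -291 + 4532 = 4241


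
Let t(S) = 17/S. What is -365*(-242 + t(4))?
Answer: 347115/4 ≈ 86779.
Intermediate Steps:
-365*(-242 + t(4)) = -365*(-242 + 17/4) = -365*(-951/4) = 347115/4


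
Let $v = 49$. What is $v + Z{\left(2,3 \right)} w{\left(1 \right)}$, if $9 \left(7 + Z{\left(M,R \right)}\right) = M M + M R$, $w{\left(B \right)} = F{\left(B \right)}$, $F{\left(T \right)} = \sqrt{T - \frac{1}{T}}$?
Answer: $49$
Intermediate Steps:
$w{\left(B \right)} = \sqrt{B - \frac{1}{B}}$
$Z{\left(M,R \right)} = -7 + \frac{M^{2}}{9} + \frac{M R}{9}$ ($Z{\left(M,R \right)} = -7 + \frac{M M + M R}{9} = -7 + \frac{M^{2} + M R}{9} = -7 + \left(\frac{M^{2}}{9} + \frac{M R}{9}\right) = -7 + \frac{M^{2}}{9} + \frac{M R}{9}$)
$v + Z{\left(2,3 \right)} w{\left(1 \right)} = 49 + \left(-7 + \frac{2^{2}}{9} + \frac{1}{9} \cdot 2 \cdot 3\right) \sqrt{1 - 1^{-1}} = 49 + \left(-7 + \frac{1}{9} \cdot 4 + \frac{2}{3}\right) \sqrt{1 - 1} = 49 + \left(-7 + \frac{4}{9} + \frac{2}{3}\right) \sqrt{1 - 1} = 49 - \frac{53 \sqrt{0}}{9} = 49 - 0 = 49 + 0 = 49$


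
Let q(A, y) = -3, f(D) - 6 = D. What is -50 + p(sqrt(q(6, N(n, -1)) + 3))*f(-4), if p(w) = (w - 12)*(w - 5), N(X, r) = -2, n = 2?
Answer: 70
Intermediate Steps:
f(D) = 6 + D
p(w) = (-12 + w)*(-5 + w)
-50 + p(sqrt(q(6, N(n, -1)) + 3))*f(-4) = -50 + (60 + (sqrt(-3 + 3))**2 - 17*sqrt(-3 + 3))*(6 - 4) = -50 + (60 + (sqrt(0))**2 - 17*sqrt(0))*2 = -50 + (60 + 0**2 - 17*0)*2 = -50 + (60 + 0 + 0)*2 = -50 + 60*2 = -50 + 120 = 70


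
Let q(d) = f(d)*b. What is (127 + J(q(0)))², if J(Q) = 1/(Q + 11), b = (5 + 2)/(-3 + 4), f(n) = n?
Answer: 1954404/121 ≈ 16152.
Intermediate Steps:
b = 7 (b = 7/1 = 7*1 = 7)
q(d) = 7*d (q(d) = d*7 = 7*d)
J(Q) = 1/(11 + Q)
(127 + J(q(0)))² = (127 + 1/(11 + 7*0))² = (127 + 1/(11 + 0))² = (127 + 1/11)² = (1398/11)² = 1954404/121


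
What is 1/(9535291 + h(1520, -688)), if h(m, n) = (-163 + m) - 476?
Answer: 1/9536172 ≈ 1.0486e-7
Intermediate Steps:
h(m, n) = -639 + m
1/(9535291 + h(1520, -688)) = 1/(9535291 + (-639 + 1520)) = 1/(9535291 + 881) = 1/9536172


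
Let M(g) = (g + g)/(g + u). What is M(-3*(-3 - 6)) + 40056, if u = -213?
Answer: 1241727/31 ≈ 40056.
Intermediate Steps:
M(g) = 2*g/(-213 + g) (M(g) = (g + g)/(g - 213) = (2*g)/(-213 + g) = 2*g/(-213 + g))
M(-3*(-3 - 6)) + 40056 = 2*(-3*(-3 - 6))/(-213 - 3*(-3 - 6)) + 40056 = 2*(-3*(-9))/(-213 - 3*(-9)) + 40056 = 2*27/(-213 + 27) + 40056 = 2*27/(-186) + 40056 = 2*27*(-1/186) + 40056 = -9/31 + 40056 = 1241727/31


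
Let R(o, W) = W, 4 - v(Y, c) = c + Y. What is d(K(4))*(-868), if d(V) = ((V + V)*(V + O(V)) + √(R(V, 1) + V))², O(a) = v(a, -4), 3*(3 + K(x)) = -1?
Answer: -22202572/9 + 277760*I*√21/9 ≈ -2.467e+6 + 1.4143e+5*I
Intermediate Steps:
v(Y, c) = 4 - Y - c (v(Y, c) = 4 - (c + Y) = 4 - (Y + c) = 4 + (-Y - c) = 4 - Y - c)
K(x) = -10/3 (K(x) = -3 + (⅓)*(-1) = -3 - ⅓ = -10/3)
O(a) = 8 - a (O(a) = 4 - a - 1*(-4) = 4 - a + 4 = 8 - a)
d(V) = (√(1 + V) + 16*V)² (d(V) = ((V + V)*(V + (8 - V)) + √(1 + V))² = ((2*V)*8 + √(1 + V))² = (16*V + √(1 + V))² = (√(1 + V) + 16*V)²)
d(K(4))*(-868) = (1 - 10/3 + 256*(-10/3)² + 32*(-10/3)*√(1 - 10/3))*(-868) = (1 - 10/3 + 256*(100/9) + 32*(-10/3)*√(-7/3))*(-868) = (1 - 10/3 + 25600/9 + 32*(-10/3)*(I*√21/3))*(-868) = (1 - 10/3 + 25600/9 - 320*I*√21/9)*(-868) = (25579/9 - 320*I*√21/9)*(-868) = -22202572/9 + 277760*I*√21/9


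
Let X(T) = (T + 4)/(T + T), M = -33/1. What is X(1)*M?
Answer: -165/2 ≈ -82.500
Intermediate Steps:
M = -33 (M = -33*1 = -33)
X(T) = (4 + T)/(2*T) (X(T) = (4 + T)/((2*T)) = (4 + T)*(1/(2*T)) = (4 + T)/(2*T))
X(1)*M = ((½)*(4 + 1)/1)*(-33) = ((½)*1*5)*(-33) = (5/2)*(-33) = -165/2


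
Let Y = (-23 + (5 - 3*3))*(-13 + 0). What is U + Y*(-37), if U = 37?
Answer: -12950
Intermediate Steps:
Y = 351 (Y = (-23 + (5 - 9))*(-13) = (-23 - 4)*(-13) = -27*(-13) = 351)
U + Y*(-37) = 37 + 351*(-37) = 37 - 12987 = -12950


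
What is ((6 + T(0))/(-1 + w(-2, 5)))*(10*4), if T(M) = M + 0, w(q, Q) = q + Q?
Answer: 120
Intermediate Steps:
w(q, Q) = Q + q
T(M) = M
((6 + T(0))/(-1 + w(-2, 5)))*(10*4) = ((6 + 0)/(-1 + (5 - 2)))*(10*4) = (6/(-1 + 3))*40 = (6/2)*40 = (6*(½))*40 = 3*40 = 120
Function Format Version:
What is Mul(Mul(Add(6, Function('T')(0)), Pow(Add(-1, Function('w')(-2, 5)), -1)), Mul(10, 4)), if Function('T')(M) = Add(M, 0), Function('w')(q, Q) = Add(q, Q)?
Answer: 120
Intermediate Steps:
Function('w')(q, Q) = Add(Q, q)
Function('T')(M) = M
Mul(Mul(Add(6, Function('T')(0)), Pow(Add(-1, Function('w')(-2, 5)), -1)), Mul(10, 4)) = Mul(Mul(Add(6, 0), Pow(Add(-1, Add(5, -2)), -1)), Mul(10, 4)) = Mul(Mul(6, Pow(Add(-1, 3), -1)), 40) = Mul(Mul(6, Pow(2, -1)), 40) = Mul(Mul(6, Rational(1, 2)), 40) = Mul(3, 40) = 120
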